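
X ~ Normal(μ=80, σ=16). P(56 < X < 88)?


z₁=(56-80)/16=-1.5, z₂=(88-80)/16=0.5
P = Φ(0.5) - Φ(-1.5) = 0.691462 - 0.066807 = 0.624655 ≈ 0.6247

P(56 < X < 88) ≈ 0.6247


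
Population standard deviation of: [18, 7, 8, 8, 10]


Mean = 51/5
  (18-51/5)²=1521/25
  (7-51/5)²=256/25
  (8-51/5)²=121/25
  (8-51/5)²=121/25
  (10-51/5)²=1/25
Σ(x-μ)² = 404/5
σ² = (404/5)/5 = 404/25

σ = √(404/25) ≈ 4.0200


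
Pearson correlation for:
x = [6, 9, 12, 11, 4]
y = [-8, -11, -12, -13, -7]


n=5, Σx=42, Σy=-51, Σxy=-462, Σx²=398, Σy²=547
r = (5×(-462) - 42×(-51))/√((5×398 - 42²)(5×547 - (-51)²))
= -168/√(226×134) = -168/√30284 ≈ -168/174.0230 ≈ -0.9654

r ≈ -0.9654


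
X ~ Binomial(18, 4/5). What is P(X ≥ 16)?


P(X ≥ 16) = Σ P(X=i) for i=16..18
P(X=16) = 657129996288/3814697265625
P(X=17) = 309237645312/3814697265625
P(X=18) = 68719476736/3814697265625
Sum = 1035087118336/3814697265625

P(X ≥ 16) = 1035087118336/3814697265625 ≈ 27.13%


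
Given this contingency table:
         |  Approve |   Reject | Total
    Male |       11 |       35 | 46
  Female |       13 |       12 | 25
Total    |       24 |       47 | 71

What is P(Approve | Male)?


P(Approve | Male) = 11/(11+35) = 11/46

P(Approve|Male) = 11/46 ≈ 23.91%


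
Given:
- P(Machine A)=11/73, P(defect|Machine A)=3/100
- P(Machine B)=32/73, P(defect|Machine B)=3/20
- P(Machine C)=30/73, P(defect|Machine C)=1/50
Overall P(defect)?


P(B) = Σ P(B|Aᵢ)×P(Aᵢ)
  3/100×11/73 = 33/7300
  3/20×32/73 = 24/365
  1/50×30/73 = 3/365
Sum = 573/7300

P(defect) = 573/7300 ≈ 7.85%


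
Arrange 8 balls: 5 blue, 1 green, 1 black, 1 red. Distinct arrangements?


8!/(5!×1!×1!×1!) = 336

336


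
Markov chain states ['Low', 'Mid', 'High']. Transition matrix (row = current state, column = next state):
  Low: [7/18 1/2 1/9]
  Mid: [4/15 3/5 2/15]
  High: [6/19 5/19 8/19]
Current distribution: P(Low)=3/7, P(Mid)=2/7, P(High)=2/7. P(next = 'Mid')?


P(next=Mid) = Σᵢ P(now=i)×P(i→Mid)
= 3/7×1/2 + 2/7×3/5 + 2/7×5/19
= 3/14 + 6/35 + 10/133 = 613/1330

P = 613/1330 ≈ 0.4609


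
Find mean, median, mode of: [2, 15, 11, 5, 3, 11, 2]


Sorted: [2, 2, 3, 5, 11, 11, 15]
Mean = 49/7 = 7
Median = 5
Freq: {2: 2, 15: 1, 11: 2, 5: 1, 3: 1}
Mode: [2, 11]

Mean=7, Median=5, Mode=[2, 11]


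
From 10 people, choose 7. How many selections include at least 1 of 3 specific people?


Complement: C(10,7) - C(7,7) = 120 - 1 = 119

119


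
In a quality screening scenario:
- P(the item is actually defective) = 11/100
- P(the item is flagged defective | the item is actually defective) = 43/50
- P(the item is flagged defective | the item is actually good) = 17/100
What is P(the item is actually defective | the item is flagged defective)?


Using Bayes' theorem:
P(A|B) = P(B|A)·P(A) / P(B)

P(the item is flagged defective) = 43/50 × 11/100 + 17/100 × 89/100
= 473/5000 + 1513/10000 = 2459/10000

P(the item is actually defective|the item is flagged defective) = (473/5000) / (2459/10000) = 946/2459

P(the item is actually defective|the item is flagged defective) = 946/2459 ≈ 38.47%


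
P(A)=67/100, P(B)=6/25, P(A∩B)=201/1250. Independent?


P(A)×P(B) = 201/1250
P(A∩B) = 201/1250
Equal ✓ → Independent

Yes, independent


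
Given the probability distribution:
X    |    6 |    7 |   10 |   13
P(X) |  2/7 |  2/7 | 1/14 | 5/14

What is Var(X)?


E[X] = 127/14
E[X²] = 1285/14
Var(X) = E[X²] - (E[X])² = 1285/14 - 16129/196 = 1861/196

Var(X) = 1861/196 ≈ 9.4949


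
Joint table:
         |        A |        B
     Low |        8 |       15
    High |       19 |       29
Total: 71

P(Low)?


P(Low) = (8+15)/71 = 23/71

P(Low) = 23/71 ≈ 32.39%


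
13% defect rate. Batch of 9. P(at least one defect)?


P(all good) = (87/100)^9 = 285544154243029527/1000000000000000000
P(≥1 defect) = 714455845756970473/1000000000000000000

P = 714455845756970473/1000000000000000000 ≈ 71.45%


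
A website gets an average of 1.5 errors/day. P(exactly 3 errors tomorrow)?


Poisson(λ=1.5): P(X=3) = e^(-λ)×λ^k/k!
= e^(-1.5) × 1.5^3 / 3!
≈ 0.2231301601 × 3.375 / 6 ≈ 0.125511

P(X=3) ≈ 0.125511 ≈ 12.55%


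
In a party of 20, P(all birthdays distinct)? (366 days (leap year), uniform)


P(all different) = Π(366-i)/366 for i=0..19
= (366/366)×(365/366)×...×(347/366)
= 0.589430

P ≈ 0.5894 ≈ 58.94%


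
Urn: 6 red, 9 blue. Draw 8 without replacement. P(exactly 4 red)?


Hypergeometric: C(6,4)×C(9,4)/C(15,8)
= 15×126/6435 = 42/143

P(X=4) = 42/143 ≈ 29.37%


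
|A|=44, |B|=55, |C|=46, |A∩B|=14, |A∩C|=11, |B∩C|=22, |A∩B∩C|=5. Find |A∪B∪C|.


|A∪B∪C| = 44+55+46-14-11-22+5 = 103

|A∪B∪C| = 103


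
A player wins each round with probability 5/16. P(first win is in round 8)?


Geometric: P(X=8) = (1-p)^(k-1)×p = (11/16)^7×5/16 = 97435855/4294967296

P(X=8) = 97435855/4294967296 ≈ 2.27%


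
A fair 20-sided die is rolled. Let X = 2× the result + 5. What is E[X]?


E[die] = (1+20)/2 = 21/2
E[X] = 2×21/2 + 5 = 26

E[X] = 26


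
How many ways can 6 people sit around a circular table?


Circular arrangements of 6 distinct objects: fix one position to break rotational symmetry.
(n-1)! = 5! = 120

120


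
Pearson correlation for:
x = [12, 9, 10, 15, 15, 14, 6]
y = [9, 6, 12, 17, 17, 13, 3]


n=7, Σx=81, Σy=77, Σxy=992, Σx²=1007, Σy²=1017
r = (7×992 - 81×77)/√((7×1007 - 81²)(7×1017 - 77²))
= 707/√(488×1190) = 707/√580720 ≈ 707/762.0499 ≈ 0.9278

r ≈ 0.9278


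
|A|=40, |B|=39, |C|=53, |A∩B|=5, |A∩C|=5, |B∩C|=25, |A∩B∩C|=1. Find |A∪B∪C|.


|A∪B∪C| = 40+39+53-5-5-25+1 = 98

|A∪B∪C| = 98


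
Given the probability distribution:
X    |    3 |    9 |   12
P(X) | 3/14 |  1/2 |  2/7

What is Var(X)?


E[X] = 60/7
E[X²] = 585/7
Var(X) = E[X²] - (E[X])² = 585/7 - 3600/49 = 495/49

Var(X) = 495/49 ≈ 10.1020


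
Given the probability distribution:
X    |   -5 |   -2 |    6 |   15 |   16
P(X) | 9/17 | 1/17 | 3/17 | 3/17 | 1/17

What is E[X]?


E[X] = Σ x·P(X=x)
= (-5)×(9/17) + (-2)×(1/17) + (6)×(3/17) + (15)×(3/17) + (16)×(1/17)
= 32/17

E[X] = 32/17


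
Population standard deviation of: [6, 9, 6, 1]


Mean = 22/4 = 11/2
  (6-11/2)²=1/4
  (9-11/2)²=49/4
  (6-11/2)²=1/4
  (1-11/2)²=81/4
Σ(x-μ)² = 33
σ² = 33/4

σ = √(33/4) ≈ 2.8723


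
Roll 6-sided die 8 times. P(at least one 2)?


P(no 2)^8 = (5/6)^8 = 390625/1679616
P(≥1) = 1 - 390625/1679616 = 1288991/1679616

P = 1288991/1679616 ≈ 76.74%


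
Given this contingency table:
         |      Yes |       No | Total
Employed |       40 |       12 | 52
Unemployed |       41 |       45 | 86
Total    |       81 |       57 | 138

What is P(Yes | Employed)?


P(Yes | Employed) = 40/(40+12) = 40/52 = 10/13

P(Yes|Employed) = 10/13 ≈ 76.92%


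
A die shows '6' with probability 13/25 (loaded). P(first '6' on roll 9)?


Geometric: P(X=9) = (1-p)^(k-1)×p = (12/25)^8×13/25 = 5589762048/3814697265625

P(X=9) = 5589762048/3814697265625 ≈ 0.15%


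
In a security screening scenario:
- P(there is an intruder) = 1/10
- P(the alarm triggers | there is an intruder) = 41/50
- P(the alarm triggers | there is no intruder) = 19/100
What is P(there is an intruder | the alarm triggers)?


Using Bayes' theorem:
P(A|B) = P(B|A)·P(A) / P(B)

P(the alarm triggers) = 41/50 × 1/10 + 19/100 × 9/10
= 41/500 + 171/1000 = 253/1000

P(there is an intruder|the alarm triggers) = (41/500) / (253/1000) = 82/253

P(there is an intruder|the alarm triggers) = 82/253 ≈ 32.41%


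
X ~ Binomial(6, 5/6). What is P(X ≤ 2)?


P(X ≤ 2) = Σ P(X=i) for i=0..2
P(X=0) = 1/46656
P(X=1) = 5/7776
P(X=2) = 125/15552
Sum = 203/23328

P(X ≤ 2) = 203/23328 ≈ 0.87%


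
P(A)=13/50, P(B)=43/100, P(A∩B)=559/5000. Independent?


P(A)×P(B) = 559/5000
P(A∩B) = 559/5000
Equal ✓ → Independent

Yes, independent


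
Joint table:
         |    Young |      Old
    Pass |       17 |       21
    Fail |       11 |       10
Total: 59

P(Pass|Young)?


P(Pass|Young) = 17/(17+11) = 17/28

P = 17/28 ≈ 60.71%


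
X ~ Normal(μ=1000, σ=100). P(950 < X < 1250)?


z₁=(950-1000)/100=-0.5, z₂=(1250-1000)/100=2.5
P = Φ(2.5) - Φ(-0.5) = 0.993790 - 0.308538 = 0.685252 ≈ 0.6853

P(950 < X < 1250) ≈ 0.6853


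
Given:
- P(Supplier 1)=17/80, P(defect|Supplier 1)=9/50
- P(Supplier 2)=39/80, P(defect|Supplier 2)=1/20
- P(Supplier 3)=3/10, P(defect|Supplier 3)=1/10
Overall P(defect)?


P(B) = Σ P(B|Aᵢ)×P(Aᵢ)
  9/50×17/80 = 153/4000
  1/20×39/80 = 39/1600
  1/10×3/10 = 3/100
Sum = 741/8000

P(defect) = 741/8000 ≈ 9.26%


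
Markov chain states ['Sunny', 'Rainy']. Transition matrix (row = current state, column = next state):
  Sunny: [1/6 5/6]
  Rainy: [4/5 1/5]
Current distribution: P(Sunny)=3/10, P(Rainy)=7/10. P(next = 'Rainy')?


P(next=Rainy) = Σᵢ P(now=i)×P(i→Rainy)
= 3/10×5/6 + 7/10×1/5
= 1/4 + 7/50 = 39/100

P = 39/100 ≈ 0.3900


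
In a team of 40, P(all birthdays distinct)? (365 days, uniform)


P(all different) = Π(365-i)/365 for i=0..39
= (365/365)×(364/365)×...×(326/365)
= 0.108768

P ≈ 0.1088 ≈ 10.88%


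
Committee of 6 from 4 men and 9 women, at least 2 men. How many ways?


Count by #men:
  2M,4W: C(4,2)×C(9,4)=756
  3M,3W: C(4,3)×C(9,3)=336
  4M,2W: C(4,4)×C(9,2)=36
Total = 1128

1128


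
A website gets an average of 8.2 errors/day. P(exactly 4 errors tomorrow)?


Poisson(λ=8.2): P(X=4) = e^(-λ)×λ^k/k!
= e^(-8.2) × 8.2^4 / 4!
≈ 0.00027465357 × 4521.2176 / 24 ≈ 0.051740

P(X=4) ≈ 0.051740 ≈ 5.17%


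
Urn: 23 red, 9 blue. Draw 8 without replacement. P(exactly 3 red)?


Hypergeometric: C(23,3)×C(9,5)/C(32,8)
= 1771×126/10518300 = 12397/584350

P(X=3) = 12397/584350 ≈ 2.12%


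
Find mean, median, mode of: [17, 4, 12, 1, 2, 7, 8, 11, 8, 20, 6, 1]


Sorted: [1, 1, 2, 4, 6, 7, 8, 8, 11, 12, 17, 20]
Mean = 97/12
Median = 15/2
Freq: {17: 1, 4: 1, 12: 1, 1: 2, 2: 1, 7: 1, 8: 2, 11: 1, 20: 1, 6: 1}
Mode: [1, 8]

Mean=97/12, Median=15/2, Mode=[1, 8]


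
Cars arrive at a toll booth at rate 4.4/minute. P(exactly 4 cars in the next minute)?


Poisson(λ=4.4): P(X=4) = e^(-λ)×λ^k/k!
= e^(-4.4) × 4.4^4 / 4!
≈ 0.0122773399 × 374.8096 / 24 ≈ 0.191736

P(X=4) ≈ 0.191736 ≈ 19.17%


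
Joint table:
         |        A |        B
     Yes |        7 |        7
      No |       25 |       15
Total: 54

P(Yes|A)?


P(Yes|A) = 7/(7+25) = 7/32

P = 7/32 ≈ 21.88%


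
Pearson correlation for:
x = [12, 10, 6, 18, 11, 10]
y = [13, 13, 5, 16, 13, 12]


n=6, Σx=67, Σy=72, Σxy=867, Σx²=825, Σy²=932
r = (6×867 - 67×72)/√((6×825 - 67²)(6×932 - 72²))
= 378/√(461×408) = 378/√188088 ≈ 378/433.6911 ≈ 0.8716

r ≈ 0.8716


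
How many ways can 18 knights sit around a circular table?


Circular arrangements of 18 distinct objects: fix one position to break rotational symmetry.
(n-1)! = 17! = 355687428096000

355687428096000


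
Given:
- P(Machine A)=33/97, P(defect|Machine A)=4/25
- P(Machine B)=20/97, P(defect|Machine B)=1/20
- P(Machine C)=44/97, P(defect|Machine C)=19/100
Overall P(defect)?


P(B) = Σ P(B|Aᵢ)×P(Aᵢ)
  4/25×33/97 = 132/2425
  1/20×20/97 = 1/97
  19/100×44/97 = 209/2425
Sum = 366/2425

P(defect) = 366/2425 ≈ 15.09%


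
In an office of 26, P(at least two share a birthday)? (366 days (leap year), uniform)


P(all different) = Π(366-i)/366 for i=0..25
= 0.402786
P(match) = 1 - 0.402786 = 0.597214

P ≈ 0.5972 ≈ 59.72%


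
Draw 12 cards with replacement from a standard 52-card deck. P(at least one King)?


P(not a King) = 48/52 = 12/13
P(none in 12 draws) = (12/13)^12 = 8916100448256/23298085122481
P(≥1 King) = 1 - 8916100448256/23298085122481 = 14381984674225/23298085122481

P = 14381984674225/23298085122481 ≈ 61.73%


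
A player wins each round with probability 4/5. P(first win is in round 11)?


Geometric: P(X=11) = (1-p)^(k-1)×p = (1/5)^10×4/5 = 4/48828125

P(X=11) = 4/48828125 ≈ 0.00%


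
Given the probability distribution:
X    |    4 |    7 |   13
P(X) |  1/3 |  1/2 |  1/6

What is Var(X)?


E[X] = 7
E[X²] = 58
Var(X) = E[X²] - (E[X])² = 58 - 49 = 9

Var(X) = 9 ≈ 9.0000


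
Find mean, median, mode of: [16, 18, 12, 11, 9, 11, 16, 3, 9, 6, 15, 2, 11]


Sorted: [2, 3, 6, 9, 9, 11, 11, 11, 12, 15, 16, 16, 18]
Mean = 139/13
Median = 11
Freq: {16: 2, 18: 1, 12: 1, 11: 3, 9: 2, 3: 1, 6: 1, 15: 1, 2: 1}
Mode: [11]

Mean=139/13, Median=11, Mode=11


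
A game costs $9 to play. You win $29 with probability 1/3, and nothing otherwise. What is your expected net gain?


E[gain] = (29-9)×1/3 + (-9)×2/3
= 20/3 - 6 = 2/3

Expected net gain = $2/3 ≈ $0.67


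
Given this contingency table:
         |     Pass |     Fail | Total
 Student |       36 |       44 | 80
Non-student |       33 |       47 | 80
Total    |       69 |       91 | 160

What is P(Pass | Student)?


P(Pass | Student) = 36/(36+44) = 36/80 = 9/20

P(Pass|Student) = 9/20 ≈ 45.00%


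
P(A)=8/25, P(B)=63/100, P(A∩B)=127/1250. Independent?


P(A)×P(B) = 126/625
P(A∩B) = 127/1250
Not equal → NOT independent

No, not independent


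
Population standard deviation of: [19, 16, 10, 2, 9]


Mean = 56/5
  (19-56/5)²=1521/25
  (16-56/5)²=576/25
  (10-56/5)²=36/25
  (2-56/5)²=2116/25
  (9-56/5)²=121/25
Σ(x-μ)² = 874/5
σ² = (874/5)/5 = 874/25

σ = √(874/25) ≈ 5.9127


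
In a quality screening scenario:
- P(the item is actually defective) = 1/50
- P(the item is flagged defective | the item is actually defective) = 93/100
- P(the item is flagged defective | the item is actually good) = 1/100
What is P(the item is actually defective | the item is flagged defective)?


Using Bayes' theorem:
P(A|B) = P(B|A)·P(A) / P(B)

P(the item is flagged defective) = 93/100 × 1/50 + 1/100 × 49/50
= 93/5000 + 49/5000 = 71/2500

P(the item is actually defective|the item is flagged defective) = (93/5000) / (71/2500) = 93/142

P(the item is actually defective|the item is flagged defective) = 93/142 ≈ 65.49%


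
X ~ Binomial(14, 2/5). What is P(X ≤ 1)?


P(X ≤ 1) = Σ P(X=i) for i=0..1
P(X=0) = 4782969/6103515625
P(X=1) = 44641044/6103515625
Sum = 49424013/6103515625

P(X ≤ 1) = 49424013/6103515625 ≈ 0.81%


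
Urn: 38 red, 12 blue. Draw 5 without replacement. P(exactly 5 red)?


Hypergeometric: C(38,5)×C(12,0)/C(50,5)
= 501942×1/2118760 = 35853/151340

P(X=5) = 35853/151340 ≈ 23.69%


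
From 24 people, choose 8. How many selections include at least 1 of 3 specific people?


Complement: C(24,8) - C(21,8) = 735471 - 203490 = 531981

531981


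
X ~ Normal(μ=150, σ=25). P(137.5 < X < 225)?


z₁=(137.5-150)/25=-0.5, z₂=(225-150)/25=3.0
P = Φ(3.0) - Φ(-0.5) = 0.998650 - 0.308538 = 0.690112 ≈ 0.6901

P(137.5 < X < 225) ≈ 0.6901


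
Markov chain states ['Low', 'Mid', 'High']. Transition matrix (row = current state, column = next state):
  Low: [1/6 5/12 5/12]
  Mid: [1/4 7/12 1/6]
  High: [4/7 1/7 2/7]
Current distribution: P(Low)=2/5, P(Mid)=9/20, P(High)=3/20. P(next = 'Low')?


P(next=Low) = Σᵢ P(now=i)×P(i→Low)
= 2/5×1/6 + 9/20×1/4 + 3/20×4/7
= 1/15 + 9/80 + 3/35 = 89/336

P = 89/336 ≈ 0.2649


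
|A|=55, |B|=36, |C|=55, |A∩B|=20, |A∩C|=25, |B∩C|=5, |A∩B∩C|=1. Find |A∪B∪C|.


|A∪B∪C| = 55+36+55-20-25-5+1 = 97

|A∪B∪C| = 97


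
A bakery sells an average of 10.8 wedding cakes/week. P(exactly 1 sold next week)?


Poisson(λ=10.8): P(X=1) = e^(-λ)×λ^k/k!
= e^(-10.8) × 10.8^1 / 1!
≈ 2.039950341e-05 × 10.8 / 1 ≈ 0.000220

P(X=1) ≈ 0.000220 ≈ 0.02%


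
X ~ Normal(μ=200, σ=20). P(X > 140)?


z = (140-200)/20 = -3.0
P(X > 140) = 1 - P(Z ≤ -3.0) = 1 - 0.0013 = 0.9987

P(X > 140) ≈ 0.9987


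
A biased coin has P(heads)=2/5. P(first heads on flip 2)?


Geometric: P(X=2) = (1-p)^(k-1)×p = (3/5)^1×2/5 = 6/25

P(X=2) = 6/25 ≈ 24.00%


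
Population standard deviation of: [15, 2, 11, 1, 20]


Mean = 49/5
  (15-49/5)²=676/25
  (2-49/5)²=1521/25
  (11-49/5)²=36/25
  (1-49/5)²=1936/25
  (20-49/5)²=2601/25
Σ(x-μ)² = 1354/5
σ² = (1354/5)/5 = 1354/25

σ = √(1354/25) ≈ 7.3593


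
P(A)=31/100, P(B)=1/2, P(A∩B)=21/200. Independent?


P(A)×P(B) = 31/200
P(A∩B) = 21/200
Not equal → NOT independent

No, not independent


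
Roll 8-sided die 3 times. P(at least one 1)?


P(no 1)^3 = (7/8)^3 = 343/512
P(≥1) = 1 - 343/512 = 169/512

P = 169/512 ≈ 33.01%


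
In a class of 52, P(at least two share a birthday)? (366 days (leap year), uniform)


P(all different) = Π(366-i)/366 for i=0..51
= 0.022238
P(match) = 1 - 0.022238 = 0.977762

P ≈ 0.9778 ≈ 97.78%


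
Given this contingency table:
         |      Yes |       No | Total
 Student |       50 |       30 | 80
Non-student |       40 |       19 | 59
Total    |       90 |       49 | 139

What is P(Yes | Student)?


P(Yes | Student) = 50/(50+30) = 50/80 = 5/8

P(Yes|Student) = 5/8 ≈ 62.50%


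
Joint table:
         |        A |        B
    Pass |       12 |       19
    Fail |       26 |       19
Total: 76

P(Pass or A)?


P(Pass∨A) = P(Pass) + P(A) - P(Pass∧A)
= (31 + 38 - 12)/76 = 57/76 = 3/4

P = 3/4 ≈ 75.00%


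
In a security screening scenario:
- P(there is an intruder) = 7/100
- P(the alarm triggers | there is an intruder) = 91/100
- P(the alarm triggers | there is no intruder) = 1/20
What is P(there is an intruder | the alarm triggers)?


Using Bayes' theorem:
P(A|B) = P(B|A)·P(A) / P(B)

P(the alarm triggers) = 91/100 × 7/100 + 1/20 × 93/100
= 637/10000 + 93/2000 = 551/5000

P(there is an intruder|the alarm triggers) = (637/10000) / (551/5000) = 637/1102

P(there is an intruder|the alarm triggers) = 637/1102 ≈ 57.80%


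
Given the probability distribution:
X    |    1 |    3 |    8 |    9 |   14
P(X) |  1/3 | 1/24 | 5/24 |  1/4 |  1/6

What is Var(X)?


E[X] = 161/24
E[X²] = 1607/24
Var(X) = E[X²] - (E[X])² = 1607/24 - 25921/576 = 12647/576

Var(X) = 12647/576 ≈ 21.9566


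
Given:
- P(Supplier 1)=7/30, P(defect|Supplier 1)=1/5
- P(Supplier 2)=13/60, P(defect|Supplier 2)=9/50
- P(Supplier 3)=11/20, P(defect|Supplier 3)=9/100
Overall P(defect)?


P(B) = Σ P(B|Aᵢ)×P(Aᵢ)
  1/5×7/30 = 7/150
  9/50×13/60 = 39/1000
  9/100×11/20 = 99/2000
Sum = 811/6000

P(defect) = 811/6000 ≈ 13.52%


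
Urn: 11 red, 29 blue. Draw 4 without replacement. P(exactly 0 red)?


Hypergeometric: C(11,0)×C(29,4)/C(40,4)
= 1×23751/91390 = 1827/7030

P(X=0) = 1827/7030 ≈ 25.99%


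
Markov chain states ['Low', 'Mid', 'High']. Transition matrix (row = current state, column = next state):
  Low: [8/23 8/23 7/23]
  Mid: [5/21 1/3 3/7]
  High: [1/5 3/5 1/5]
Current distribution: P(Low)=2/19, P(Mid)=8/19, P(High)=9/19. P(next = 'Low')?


P(next=Low) = Σᵢ P(now=i)×P(i→Low)
= 2/19×8/23 + 8/19×5/21 + 9/19×1/5
= 16/437 + 40/399 + 9/95 = 10627/45885

P = 10627/45885 ≈ 0.2316


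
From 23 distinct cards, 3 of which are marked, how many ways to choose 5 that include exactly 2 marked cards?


Choose 2 of the 3 marked cards and 3 of the other 20 cards:
C(3,2)×C(20,3) = 3×1140 = 3420

3420


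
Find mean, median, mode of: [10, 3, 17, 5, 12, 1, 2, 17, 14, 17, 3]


Sorted: [1, 2, 3, 3, 5, 10, 12, 14, 17, 17, 17]
Mean = 101/11
Median = 10
Freq: {10: 1, 3: 2, 17: 3, 5: 1, 12: 1, 1: 1, 2: 1, 14: 1}
Mode: [17]

Mean=101/11, Median=10, Mode=17


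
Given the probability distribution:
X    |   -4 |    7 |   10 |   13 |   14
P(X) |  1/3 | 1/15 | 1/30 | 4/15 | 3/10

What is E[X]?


E[X] = Σ x·P(X=x)
= (-4)×(1/3) + (7)×(1/15) + (10)×(1/30) + (13)×(4/15) + (14)×(3/10)
= 107/15

E[X] = 107/15


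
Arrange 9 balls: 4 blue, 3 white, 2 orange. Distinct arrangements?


9!/(4!×3!×2!) = 1260

1260


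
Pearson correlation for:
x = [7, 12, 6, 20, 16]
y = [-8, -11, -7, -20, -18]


n=5, Σx=61, Σy=-64, Σxy=-918, Σx²=885, Σy²=958
r = (5×(-918) - 61×(-64))/√((5×885 - 61²)(5×958 - (-64)²))
= -686/√(704×694) = -686/√488576 ≈ -686/698.9821 ≈ -0.9814

r ≈ -0.9814


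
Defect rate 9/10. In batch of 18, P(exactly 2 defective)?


Binomial: P(X=2) = C(18,2)×p^2×(1-p)^16
= 153 × 81/100 × 1/10000000000000000 = 12393/1000000000000000000

P(X=2) = 12393/1000000000000000000 ≈ 0.00%


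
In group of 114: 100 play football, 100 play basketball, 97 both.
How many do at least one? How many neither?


|A∪B| = 100+100-97 = 103
Neither = 114-103 = 11

At least one: 103; Neither: 11


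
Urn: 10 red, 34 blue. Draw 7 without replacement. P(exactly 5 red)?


Hypergeometric: C(10,5)×C(34,2)/C(44,7)
= 252×561/38320568 = 3213/870922

P(X=5) = 3213/870922 ≈ 0.37%


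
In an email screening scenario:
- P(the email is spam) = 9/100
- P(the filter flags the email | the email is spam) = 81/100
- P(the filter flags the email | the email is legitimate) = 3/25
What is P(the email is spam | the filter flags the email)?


Using Bayes' theorem:
P(A|B) = P(B|A)·P(A) / P(B)

P(the filter flags the email) = 81/100 × 9/100 + 3/25 × 91/100
= 729/10000 + 273/2500 = 1821/10000

P(the email is spam|the filter flags the email) = (729/10000) / (1821/10000) = 243/607

P(the email is spam|the filter flags the email) = 243/607 ≈ 40.03%


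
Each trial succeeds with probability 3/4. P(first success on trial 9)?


Geometric: P(X=9) = (1-p)^(k-1)×p = (1/4)^8×3/4 = 3/262144

P(X=9) = 3/262144 ≈ 0.00%


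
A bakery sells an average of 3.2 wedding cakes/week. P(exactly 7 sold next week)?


Poisson(λ=3.2): P(X=7) = e^(-λ)×λ^k/k!
= e^(-3.2) × 3.2^7 / 7!
≈ 0.04076220398 × 3435.9738368 / 5040 ≈ 0.027789

P(X=7) ≈ 0.027789 ≈ 2.78%


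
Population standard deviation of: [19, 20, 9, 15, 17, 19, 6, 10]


Mean = 115/8
  (19-115/8)²=1369/64
  (20-115/8)²=2025/64
  (9-115/8)²=1849/64
  (15-115/8)²=25/64
  (17-115/8)²=441/64
  (19-115/8)²=1369/64
  (6-115/8)²=4489/64
  (10-115/8)²=1225/64
Σ(x-μ)² = 1599/8
σ² = (1599/8)/8 = 1599/64

σ = √(1599/64) ≈ 4.9984


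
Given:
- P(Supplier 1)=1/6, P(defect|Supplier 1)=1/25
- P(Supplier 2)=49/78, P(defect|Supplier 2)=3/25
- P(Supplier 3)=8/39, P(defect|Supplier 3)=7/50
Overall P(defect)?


P(B) = Σ P(B|Aᵢ)×P(Aᵢ)
  1/25×1/6 = 1/150
  3/25×49/78 = 49/650
  7/50×8/39 = 28/975
Sum = 36/325

P(defect) = 36/325 ≈ 11.08%


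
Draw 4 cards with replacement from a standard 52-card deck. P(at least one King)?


P(not a King) = 48/52 = 12/13
P(none in 4 draws) = (12/13)^4 = 20736/28561
P(≥1 King) = 1 - 20736/28561 = 7825/28561

P = 7825/28561 ≈ 27.40%


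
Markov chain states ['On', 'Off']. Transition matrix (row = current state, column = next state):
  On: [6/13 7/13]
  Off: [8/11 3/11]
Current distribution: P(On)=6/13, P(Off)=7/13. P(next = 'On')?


P(next=On) = Σᵢ P(now=i)×P(i→On)
= 6/13×6/13 + 7/13×8/11
= 36/169 + 56/143 = 1124/1859

P = 1124/1859 ≈ 0.6046


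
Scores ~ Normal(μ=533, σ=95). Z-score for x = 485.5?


z = (x - μ)/σ = (485.5 - 533)/95 = -0.5

z = -0.5


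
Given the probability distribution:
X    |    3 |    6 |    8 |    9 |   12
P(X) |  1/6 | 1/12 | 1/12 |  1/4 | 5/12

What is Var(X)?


E[X] = 107/12
E[X²] = 1081/12
Var(X) = E[X²] - (E[X])² = 1081/12 - 11449/144 = 1523/144

Var(X) = 1523/144 ≈ 10.5764


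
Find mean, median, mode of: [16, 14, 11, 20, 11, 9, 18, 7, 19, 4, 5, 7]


Sorted: [4, 5, 7, 7, 9, 11, 11, 14, 16, 18, 19, 20]
Mean = 141/12 = 47/4
Median = 11
Freq: {16: 1, 14: 1, 11: 2, 20: 1, 9: 1, 18: 1, 7: 2, 19: 1, 4: 1, 5: 1}
Mode: [7, 11]

Mean=47/4, Median=11, Mode=[7, 11]


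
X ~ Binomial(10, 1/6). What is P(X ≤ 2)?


P(X ≤ 2) = Σ P(X=i) for i=0..2
P(X=0) = 9765625/60466176
P(X=1) = 9765625/30233088
P(X=2) = 1953125/6718464
Sum = 1953125/2519424

P(X ≤ 2) = 1953125/2519424 ≈ 77.52%


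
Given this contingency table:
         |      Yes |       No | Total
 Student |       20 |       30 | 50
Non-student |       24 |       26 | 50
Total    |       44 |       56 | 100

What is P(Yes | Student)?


P(Yes | Student) = 20/(20+30) = 20/50 = 2/5

P(Yes|Student) = 2/5 ≈ 40.00%


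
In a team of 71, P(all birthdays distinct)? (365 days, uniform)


P(all different) = Π(365-i)/365 for i=0..70
= (365/365)×(364/365)×...×(295/365)
= 0.000679

P ≈ 0.0007 ≈ 0.07%


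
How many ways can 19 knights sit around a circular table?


Circular arrangements of 19 distinct objects: fix one position to break rotational symmetry.
(n-1)! = 18! = 6402373705728000

6402373705728000


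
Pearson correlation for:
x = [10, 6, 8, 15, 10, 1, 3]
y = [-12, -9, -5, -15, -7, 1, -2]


n=7, Σx=53, Σy=-49, Σxy=-514, Σx²=535, Σy²=529
r = (7×(-514) - 53×(-49))/√((7×535 - 53²)(7×529 - (-49)²))
= -1001/√(936×1302) = -1001/√1218672 ≈ -1001/1103.9348 ≈ -0.9068

r ≈ -0.9068


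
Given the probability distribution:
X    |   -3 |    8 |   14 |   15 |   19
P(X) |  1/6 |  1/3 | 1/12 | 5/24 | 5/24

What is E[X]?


E[X] = Σ x·P(X=x)
= (-3)×(1/6) + (8)×(1/3) + (14)×(1/12) + (15)×(5/24) + (19)×(5/24)
= 125/12

E[X] = 125/12


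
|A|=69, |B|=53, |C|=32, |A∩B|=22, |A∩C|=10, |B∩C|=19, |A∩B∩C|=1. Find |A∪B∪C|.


|A∪B∪C| = 69+53+32-22-10-19+1 = 104

|A∪B∪C| = 104


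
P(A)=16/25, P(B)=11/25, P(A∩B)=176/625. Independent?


P(A)×P(B) = 176/625
P(A∩B) = 176/625
Equal ✓ → Independent

Yes, independent


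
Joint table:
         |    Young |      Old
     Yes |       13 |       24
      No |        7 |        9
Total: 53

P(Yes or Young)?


P(Yes∨Young) = P(Yes) + P(Young) - P(Yes∧Young)
= (37 + 20 - 13)/53 = 44/53

P = 44/53 ≈ 83.02%


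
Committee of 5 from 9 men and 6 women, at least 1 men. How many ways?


Count by #men:
  1M,4W: C(9,1)×C(6,4)=135
  2M,3W: C(9,2)×C(6,3)=720
  3M,2W: C(9,3)×C(6,2)=1260
  4M,1W: C(9,4)×C(6,1)=756
  5M,0W: C(9,5)×C(6,0)=126
Total = 2997

2997


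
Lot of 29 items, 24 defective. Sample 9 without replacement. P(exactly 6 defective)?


Hypergeometric: C(24,6)×C(5,3)/C(29,9)
= 134596×10/10015005 = 152/1131

P(X=6) = 152/1131 ≈ 13.44%


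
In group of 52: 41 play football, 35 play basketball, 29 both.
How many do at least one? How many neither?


|A∪B| = 41+35-29 = 47
Neither = 52-47 = 5

At least one: 47; Neither: 5


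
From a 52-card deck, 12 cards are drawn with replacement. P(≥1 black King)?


P(not a black King) = 50/52 = 25/26
P(none in 12 draws) = (25/26)^12 = 59604644775390625/95428956661682176
P(≥1 black King) = 1 - 59604644775390625/95428956661682176 = 35824311886291551/95428956661682176

P = 35824311886291551/95428956661682176 ≈ 37.54%


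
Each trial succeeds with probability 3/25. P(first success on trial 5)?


Geometric: P(X=5) = (1-p)^(k-1)×p = (22/25)^4×3/25 = 702768/9765625

P(X=5) = 702768/9765625 ≈ 7.20%


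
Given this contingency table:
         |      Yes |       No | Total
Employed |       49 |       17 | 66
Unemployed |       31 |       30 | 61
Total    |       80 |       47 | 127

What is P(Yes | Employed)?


P(Yes | Employed) = 49/(49+17) = 49/66

P(Yes|Employed) = 49/66 ≈ 74.24%


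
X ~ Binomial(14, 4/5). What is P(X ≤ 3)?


P(X ≤ 3) = Σ P(X=i) for i=0..3
P(X=0) = 1/6103515625
P(X=1) = 56/6103515625
P(X=2) = 1456/6103515625
P(X=3) = 23296/6103515625
Sum = 24809/6103515625

P(X ≤ 3) = 24809/6103515625 ≈ 0.00%


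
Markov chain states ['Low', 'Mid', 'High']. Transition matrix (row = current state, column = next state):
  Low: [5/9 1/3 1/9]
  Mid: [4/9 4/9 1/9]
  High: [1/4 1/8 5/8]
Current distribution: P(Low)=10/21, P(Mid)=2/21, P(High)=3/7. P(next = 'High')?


P(next=High) = Σᵢ P(now=i)×P(i→High)
= 10/21×1/9 + 2/21×1/9 + 3/7×5/8
= 10/189 + 2/189 + 15/56 = 167/504

P = 167/504 ≈ 0.3313


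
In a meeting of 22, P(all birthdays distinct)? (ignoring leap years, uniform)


P(all different) = Π(365-i)/365 for i=0..21
= (365/365)×(364/365)×...×(344/365)
= 0.524305

P ≈ 0.5243 ≈ 52.43%


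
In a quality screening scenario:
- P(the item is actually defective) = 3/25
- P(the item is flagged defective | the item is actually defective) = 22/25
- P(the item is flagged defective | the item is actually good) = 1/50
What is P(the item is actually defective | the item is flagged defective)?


Using Bayes' theorem:
P(A|B) = P(B|A)·P(A) / P(B)

P(the item is flagged defective) = 22/25 × 3/25 + 1/50 × 22/25
= 66/625 + 11/625 = 77/625

P(the item is actually defective|the item is flagged defective) = (66/625) / (77/625) = 6/7

P(the item is actually defective|the item is flagged defective) = 6/7 ≈ 85.71%


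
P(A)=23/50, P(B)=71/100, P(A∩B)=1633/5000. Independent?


P(A)×P(B) = 1633/5000
P(A∩B) = 1633/5000
Equal ✓ → Independent

Yes, independent


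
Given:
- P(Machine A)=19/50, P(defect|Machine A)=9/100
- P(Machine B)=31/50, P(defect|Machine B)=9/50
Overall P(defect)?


P(B) = Σ P(B|Aᵢ)×P(Aᵢ)
  9/100×19/50 = 171/5000
  9/50×31/50 = 279/2500
Sum = 729/5000

P(defect) = 729/5000 ≈ 14.58%


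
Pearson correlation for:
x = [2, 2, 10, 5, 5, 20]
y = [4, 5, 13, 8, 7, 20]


n=6, Σx=44, Σy=57, Σxy=623, Σx²=558, Σy²=723
r = (6×623 - 44×57)/√((6×558 - 44²)(6×723 - 57²))
= 1230/√(1412×1089) = 1230/√1537668 ≈ 1230/1240.0274 ≈ 0.9919

r ≈ 0.9919


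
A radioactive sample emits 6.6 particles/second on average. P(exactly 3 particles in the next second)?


Poisson(λ=6.6): P(X=3) = e^(-λ)×λ^k/k!
= e^(-6.6) × 6.6^3 / 3!
≈ 0.001360368038 × 287.496 / 6 ≈ 0.065183

P(X=3) ≈ 0.065183 ≈ 6.52%


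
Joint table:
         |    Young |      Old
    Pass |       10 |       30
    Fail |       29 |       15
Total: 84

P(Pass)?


P(Pass) = (10+30)/84 = 40/84 = 10/21

P(Pass) = 10/21 ≈ 47.62%


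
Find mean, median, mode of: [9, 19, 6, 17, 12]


Sorted: [6, 9, 12, 17, 19]
Mean = 63/5
Median = 12
Freq: {9: 1, 19: 1, 6: 1, 17: 1, 12: 1}
Mode: No mode

Mean=63/5, Median=12, Mode=No mode


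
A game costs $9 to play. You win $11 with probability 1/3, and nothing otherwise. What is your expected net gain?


E[gain] = (11-9)×1/3 + (-9)×2/3
= 2/3 - 6 = -16/3

Expected net gain = $-16/3 ≈ $-5.33


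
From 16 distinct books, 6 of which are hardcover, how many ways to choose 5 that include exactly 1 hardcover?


Choose 1 of the 6 hardcovers and 4 of the other 10 books:
C(6,1)×C(10,4) = 6×210 = 1260

1260


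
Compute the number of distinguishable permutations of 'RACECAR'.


Letters: 7, freq: {'R': 2, 'A': 2, 'C': 2, 'E': 1}
7!/(2!×2!×2!×1!) = 5040/8 = 630

630


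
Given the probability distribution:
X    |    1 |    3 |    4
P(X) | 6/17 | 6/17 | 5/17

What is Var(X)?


E[X] = 44/17
E[X²] = 140/17
Var(X) = E[X²] - (E[X])² = 140/17 - 1936/289 = 444/289

Var(X) = 444/289 ≈ 1.5363


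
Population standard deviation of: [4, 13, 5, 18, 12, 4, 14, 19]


Mean = 89/8
  (4-89/8)²=3249/64
  (13-89/8)²=225/64
  (5-89/8)²=2401/64
  (18-89/8)²=3025/64
  (12-89/8)²=49/64
  (4-89/8)²=3249/64
  (14-89/8)²=529/64
  (19-89/8)²=3969/64
Σ(x-μ)² = 2087/8
σ² = (2087/8)/8 = 2087/64

σ = √(2087/64) ≈ 5.7105


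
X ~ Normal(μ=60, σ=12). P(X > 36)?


z = (36-60)/12 = -2.0
P(X > 36) = 1 - P(Z ≤ -2.0) = 1 - 0.0228 = 0.9772

P(X > 36) ≈ 0.9772


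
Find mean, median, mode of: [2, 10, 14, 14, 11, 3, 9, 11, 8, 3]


Sorted: [2, 3, 3, 8, 9, 10, 11, 11, 14, 14]
Mean = 85/10 = 17/2
Median = 19/2
Freq: {2: 1, 10: 1, 14: 2, 11: 2, 3: 2, 9: 1, 8: 1}
Mode: [3, 11, 14]

Mean=17/2, Median=19/2, Mode=[3, 11, 14]


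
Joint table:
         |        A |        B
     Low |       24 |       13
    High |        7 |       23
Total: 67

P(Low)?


P(Low) = (24+13)/67 = 37/67

P(Low) = 37/67 ≈ 55.22%


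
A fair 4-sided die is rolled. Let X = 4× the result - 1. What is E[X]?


E[die] = (1+4)/2 = 5/2
E[X] = 4×5/2 - 1 = 9

E[X] = 9


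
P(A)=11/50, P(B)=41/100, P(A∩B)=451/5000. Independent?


P(A)×P(B) = 451/5000
P(A∩B) = 451/5000
Equal ✓ → Independent

Yes, independent


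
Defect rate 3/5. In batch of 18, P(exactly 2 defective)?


Binomial: P(X=2) = C(18,2)×p^2×(1-p)^16
= 153 × 9/25 × 65536/152587890625 = 90243072/3814697265625

P(X=2) = 90243072/3814697265625 ≈ 0.00%


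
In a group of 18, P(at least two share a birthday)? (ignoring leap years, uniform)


P(all different) = Π(365-i)/365 for i=0..17
= 0.653089
P(match) = 1 - 0.653089 = 0.346911

P ≈ 0.3469 ≈ 34.69%


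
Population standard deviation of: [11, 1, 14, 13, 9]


Mean = 48/5
  (11-48/5)²=49/25
  (1-48/5)²=1849/25
  (14-48/5)²=484/25
  (13-48/5)²=289/25
  (9-48/5)²=9/25
Σ(x-μ)² = 536/5
σ² = (536/5)/5 = 536/25

σ = √(536/25) ≈ 4.6303


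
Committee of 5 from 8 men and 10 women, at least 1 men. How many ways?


Count by #men:
  1M,4W: C(8,1)×C(10,4)=1680
  2M,3W: C(8,2)×C(10,3)=3360
  3M,2W: C(8,3)×C(10,2)=2520
  4M,1W: C(8,4)×C(10,1)=700
  5M,0W: C(8,5)×C(10,0)=56
Total = 8316

8316


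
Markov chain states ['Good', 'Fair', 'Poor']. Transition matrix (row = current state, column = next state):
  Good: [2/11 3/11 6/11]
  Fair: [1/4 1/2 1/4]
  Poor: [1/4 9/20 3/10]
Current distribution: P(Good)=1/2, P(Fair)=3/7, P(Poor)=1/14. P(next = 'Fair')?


P(next=Fair) = Σᵢ P(now=i)×P(i→Fair)
= 1/2×3/11 + 3/7×1/2 + 1/14×9/20
= 3/22 + 3/14 + 9/280 = 1179/3080

P = 1179/3080 ≈ 0.3828


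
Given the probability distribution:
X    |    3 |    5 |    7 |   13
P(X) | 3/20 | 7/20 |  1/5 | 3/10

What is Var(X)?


E[X] = 15/2
E[X²] = 353/5
Var(X) = E[X²] - (E[X])² = 353/5 - 225/4 = 287/20

Var(X) = 287/20 ≈ 14.3500


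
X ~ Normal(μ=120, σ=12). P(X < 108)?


z = (108-120)/12 = -1.0
P(Z < -1.0) = 0.1587

P(X < 108) ≈ 0.1587


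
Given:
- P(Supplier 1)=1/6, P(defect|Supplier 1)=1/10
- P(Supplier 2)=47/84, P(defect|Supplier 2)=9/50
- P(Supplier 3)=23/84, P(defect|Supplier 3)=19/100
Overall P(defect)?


P(B) = Σ P(B|Aᵢ)×P(Aᵢ)
  1/10×1/6 = 1/60
  9/50×47/84 = 141/1400
  19/100×23/84 = 437/8400
Sum = 1423/8400

P(defect) = 1423/8400 ≈ 16.94%


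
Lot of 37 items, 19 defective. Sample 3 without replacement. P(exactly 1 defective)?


Hypergeometric: C(19,1)×C(18,2)/C(37,3)
= 19×153/7770 = 969/2590

P(X=1) = 969/2590 ≈ 37.41%


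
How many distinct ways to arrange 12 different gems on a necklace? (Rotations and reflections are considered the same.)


Free circular arrangements: rotations and reflections both identified.
(n-1)!/2 = 11!/2 = 39916800/2 = 19958400

19958400


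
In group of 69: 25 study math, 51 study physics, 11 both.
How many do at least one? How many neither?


|A∪B| = 25+51-11 = 65
Neither = 69-65 = 4

At least one: 65; Neither: 4


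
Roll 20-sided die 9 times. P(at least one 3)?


P(no 3)^9 = (19/20)^9 = 322687697779/512000000000
P(≥1) = 1 - 322687697779/512000000000 = 189312302221/512000000000

P = 189312302221/512000000000 ≈ 36.98%


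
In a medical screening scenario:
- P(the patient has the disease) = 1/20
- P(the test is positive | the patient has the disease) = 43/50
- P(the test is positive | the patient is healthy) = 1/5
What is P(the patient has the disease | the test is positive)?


Using Bayes' theorem:
P(A|B) = P(B|A)·P(A) / P(B)

P(the test is positive) = 43/50 × 1/20 + 1/5 × 19/20
= 43/1000 + 19/100 = 233/1000

P(the patient has the disease|the test is positive) = (43/1000) / (233/1000) = 43/233

P(the patient has the disease|the test is positive) = 43/233 ≈ 18.45%


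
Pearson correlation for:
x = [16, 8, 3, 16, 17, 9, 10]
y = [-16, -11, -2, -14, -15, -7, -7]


n=7, Σx=79, Σy=-72, Σxy=-962, Σx²=1055, Σy²=900
r = (7×(-962) - 79×(-72))/√((7×1055 - 79²)(7×900 - (-72)²))
= -1046/√(1144×1116) = -1046/√1276704 ≈ -1046/1129.9133 ≈ -0.9257

r ≈ -0.9257


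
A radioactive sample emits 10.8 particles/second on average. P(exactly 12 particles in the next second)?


Poisson(λ=10.8): P(X=12) = e^(-λ)×λ^k/k!
= e^(-10.8) × 10.8^12 / 12!
≈ 2.039950341e-05 × 2.51817011682e+12 / 479001600 ≈ 0.107243

P(X=12) ≈ 0.107243 ≈ 10.72%


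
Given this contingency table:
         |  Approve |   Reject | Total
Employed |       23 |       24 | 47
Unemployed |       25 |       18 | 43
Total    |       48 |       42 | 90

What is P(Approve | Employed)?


P(Approve | Employed) = 23/(23+24) = 23/47

P(Approve|Employed) = 23/47 ≈ 48.94%


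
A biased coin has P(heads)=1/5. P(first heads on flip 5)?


Geometric: P(X=5) = (1-p)^(k-1)×p = (4/5)^4×1/5 = 256/3125

P(X=5) = 256/3125 ≈ 8.19%


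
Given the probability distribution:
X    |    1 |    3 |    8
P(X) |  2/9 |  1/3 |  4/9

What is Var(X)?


E[X] = 43/9
E[X²] = 95/3
Var(X) = E[X²] - (E[X])² = 95/3 - 1849/81 = 716/81

Var(X) = 716/81 ≈ 8.8395


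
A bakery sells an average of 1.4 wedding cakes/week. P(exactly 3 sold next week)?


Poisson(λ=1.4): P(X=3) = e^(-λ)×λ^k/k!
= e^(-1.4) × 1.4^3 / 3!
≈ 0.2465969639 × 2.744 / 6 ≈ 0.112777

P(X=3) ≈ 0.112777 ≈ 11.28%


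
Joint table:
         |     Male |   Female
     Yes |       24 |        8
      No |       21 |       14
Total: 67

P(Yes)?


P(Yes) = (24+8)/67 = 32/67

P(Yes) = 32/67 ≈ 47.76%


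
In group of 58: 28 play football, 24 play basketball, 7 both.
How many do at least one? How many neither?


|A∪B| = 28+24-7 = 45
Neither = 58-45 = 13

At least one: 45; Neither: 13


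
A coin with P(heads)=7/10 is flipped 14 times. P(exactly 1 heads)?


Binomial: P(X=1) = C(14,1)×p^1×(1-p)^13
= 14 × 7/10 × 1594323/10000000000000 = 78121827/50000000000000

P(X=1) = 78121827/50000000000000 ≈ 0.00%


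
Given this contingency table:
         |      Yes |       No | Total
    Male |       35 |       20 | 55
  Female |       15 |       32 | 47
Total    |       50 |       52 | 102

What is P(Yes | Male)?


P(Yes | Male) = 35/(35+20) = 35/55 = 7/11

P(Yes|Male) = 7/11 ≈ 63.64%


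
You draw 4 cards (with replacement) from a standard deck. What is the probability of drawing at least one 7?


P(not a 7) = 48/52 = 12/13
P(none in 4 draws) = (12/13)^4 = 20736/28561
P(≥1 7) = 1 - 20736/28561 = 7825/28561

P = 7825/28561 ≈ 27.40%


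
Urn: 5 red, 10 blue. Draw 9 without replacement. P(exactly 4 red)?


Hypergeometric: C(5,4)×C(10,5)/C(15,9)
= 5×252/5005 = 36/143

P(X=4) = 36/143 ≈ 25.17%


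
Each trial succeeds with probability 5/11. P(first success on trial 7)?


Geometric: P(X=7) = (1-p)^(k-1)×p = (6/11)^6×5/11 = 233280/19487171

P(X=7) = 233280/19487171 ≈ 1.20%


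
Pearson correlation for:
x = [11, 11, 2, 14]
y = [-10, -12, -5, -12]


n=4, Σx=38, Σy=-39, Σxy=-420, Σx²=442, Σy²=413
r = (4×(-420) - 38×(-39))/√((4×442 - 38²)(4×413 - (-39)²))
= -198/√(324×131) = -198/√42444 ≈ -198/206.0194 ≈ -0.9611

r ≈ -0.9611


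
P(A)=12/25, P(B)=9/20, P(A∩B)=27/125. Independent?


P(A)×P(B) = 27/125
P(A∩B) = 27/125
Equal ✓ → Independent

Yes, independent


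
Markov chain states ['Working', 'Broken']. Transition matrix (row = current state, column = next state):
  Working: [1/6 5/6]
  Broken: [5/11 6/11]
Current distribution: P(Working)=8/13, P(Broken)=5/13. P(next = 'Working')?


P(next=Working) = Σᵢ P(now=i)×P(i→Working)
= 8/13×1/6 + 5/13×5/11
= 4/39 + 25/143 = 119/429

P = 119/429 ≈ 0.2774


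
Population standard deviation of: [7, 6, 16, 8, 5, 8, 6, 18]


Mean = 74/8 = 37/4
  (7-37/4)²=81/16
  (6-37/4)²=169/16
  (16-37/4)²=729/16
  (8-37/4)²=25/16
  (5-37/4)²=289/16
  (8-37/4)²=25/16
  (6-37/4)²=169/16
  (18-37/4)²=1225/16
Σ(x-μ)² = 339/2
σ² = (339/2)/8 = 339/16

σ = √(339/16) ≈ 4.6030
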